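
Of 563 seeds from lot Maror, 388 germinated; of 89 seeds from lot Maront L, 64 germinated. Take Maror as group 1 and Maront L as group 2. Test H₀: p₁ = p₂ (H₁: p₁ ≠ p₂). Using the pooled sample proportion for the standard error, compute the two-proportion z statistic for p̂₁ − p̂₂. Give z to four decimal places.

p̂₁ = 388/563 = 0.689165, p̂₂ = 64/89 = 0.719101.
Pooled p̂ = (388+64)/(563+89) = 452/652 = 0.693252.
SE = √(p̂(1−p̂)(1/n₁+1/n₂)) = √(0.693252·0.306748·0.0130122) = √(0.00276708) = 0.052603.
z = (0.689165 − 0.719101)/0.052603 = -0.029936/0.052603 = -0.5691.

z = -0.5691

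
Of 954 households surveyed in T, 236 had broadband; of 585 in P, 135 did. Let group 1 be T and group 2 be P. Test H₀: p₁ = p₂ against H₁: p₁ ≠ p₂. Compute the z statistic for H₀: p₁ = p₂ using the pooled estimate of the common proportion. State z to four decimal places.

p̂₁ = 236/954 = 0.247379, p̂₂ = 135/585 = 0.230769.
Pooled p̂ = (236+135)/(954+585) = 371/1539 = 0.241066.
SE = √(0.182953 × 0.00275762) = 0.022461.
z = (0.247379 − 0.230769)/0.022461 = 0.016610/0.022461 = 0.7395.
p-value = 2·P(Z > 0.740) ≈ 0.4596.

z = 0.7395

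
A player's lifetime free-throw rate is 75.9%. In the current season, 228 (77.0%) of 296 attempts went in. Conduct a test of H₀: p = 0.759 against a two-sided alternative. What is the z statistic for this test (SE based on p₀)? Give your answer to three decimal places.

z = 0.453

p̂ = 228/296 ≈ 0.77027.
SE = √(p₀(1−p₀)/n) = √(0.18292/296) = 0.02486.
z = (0.77027 − 0.759)/0.02486 = 0.01127/0.02486 = 0.453.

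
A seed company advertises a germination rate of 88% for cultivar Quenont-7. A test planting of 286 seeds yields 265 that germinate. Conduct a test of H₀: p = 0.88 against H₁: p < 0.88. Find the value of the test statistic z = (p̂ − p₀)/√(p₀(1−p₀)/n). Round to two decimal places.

p̂ = 265/286 ≈ 0.92657.
SE = √(p₀(1−p₀)/n) = √(0.1056/286) = 0.01922.
z = (0.92657 − 0.88)/0.01922 = 0.04657/0.01922 = 2.42.
p-value = P(Z < 2.424) ≈ 0.9923.

z = 2.42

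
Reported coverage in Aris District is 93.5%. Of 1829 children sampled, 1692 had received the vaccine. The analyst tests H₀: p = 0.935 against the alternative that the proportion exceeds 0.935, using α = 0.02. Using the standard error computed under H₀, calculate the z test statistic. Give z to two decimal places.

z = -1.72

p̂ = 1692/1829 = 0.92510.
Standard error under H₀: √(0.935×0.065/1829) = 0.00576.
z = (0.92510 − 0.935)/0.00576 = -0.00990/0.00576 = -1.72.
p-value = P(Z > -1.718) ≈ 0.9571; since p > α = 0.02, fail to reject H₀.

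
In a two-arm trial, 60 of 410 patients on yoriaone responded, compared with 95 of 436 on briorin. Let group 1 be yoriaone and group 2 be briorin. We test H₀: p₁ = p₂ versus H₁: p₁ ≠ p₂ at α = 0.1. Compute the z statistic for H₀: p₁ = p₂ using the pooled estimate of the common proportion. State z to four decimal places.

z = -2.6885

p̂₁ = 60/410 = 0.1463415, p̂₂ = 95/436 = 0.2178899.
Pooled p̂ = (60+95)/(410+436) = 155/846 = 0.1832151.
SE = √(0.149647 × 0.0047326) = 0.0266124.
z = (0.1463415 − 0.2178899)/0.0266124 = -0.0715484/0.0266124 = -2.6885.
Two-sided p-value ≈ 2·Φ(−2.689) = 0.0072; since p < α = 0.1, reject H₀.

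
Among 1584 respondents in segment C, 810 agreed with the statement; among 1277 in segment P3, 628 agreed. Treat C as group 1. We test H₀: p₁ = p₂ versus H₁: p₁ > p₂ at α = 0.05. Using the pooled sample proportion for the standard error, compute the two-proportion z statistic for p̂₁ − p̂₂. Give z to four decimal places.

z = 1.0416

p̂₁ = 810/1584 = 0.511364, p̂₂ = 628/1277 = 0.491778.
Pooled p̂ = (810+628)/(1584+1277) = 1438/2861 = 0.502621.
SE = √(0.249993 × 0.0014144) = 0.018804.
z = (0.511364 − 0.491778)/0.018804 = 0.019586/0.018804 = 1.0416.
p-value = P(Z > 1.042) ≈ 0.1488; since p > α = 0.05, fail to reject H₀.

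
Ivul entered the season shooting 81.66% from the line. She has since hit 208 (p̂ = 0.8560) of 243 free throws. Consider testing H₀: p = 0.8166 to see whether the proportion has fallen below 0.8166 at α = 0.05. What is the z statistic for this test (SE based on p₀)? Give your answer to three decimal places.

p̂ = 208/243 ≈ 0.85597.
SE = √(p₀(1−p₀)/n) = √(0.14976/243) = 0.02483.
z = (0.85597 − 0.8166)/0.02483 = 0.03937/0.02483 = 1.586.
p-value = P(Z < 1.586) ≈ 0.9436; since p > α = 0.05, fail to reject H₀.

z = 1.586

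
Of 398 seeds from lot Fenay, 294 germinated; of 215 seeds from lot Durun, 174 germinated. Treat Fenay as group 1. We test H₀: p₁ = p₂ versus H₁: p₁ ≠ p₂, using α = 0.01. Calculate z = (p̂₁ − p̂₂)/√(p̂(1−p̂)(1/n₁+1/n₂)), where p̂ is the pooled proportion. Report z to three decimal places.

z = -1.963

p̂₁ = 294/398 = 0.73869, p̂₂ = 174/215 = 0.80930.
Pooled p̂ = (294+174)/(398+215) = 468/613 = 0.76346.
SE = √(p̂(1−p̂)(1/n₁+1/n₂)) = √(0.76346·0.23654·0.00716373) = √(0.00129369) = 0.03597.
z = (0.73869 − 0.80930)/0.03597 = -0.07061/0.03597 = -1.963.
p-value = 2·P(Z > 1.963) ≈ 0.0496; since p > α = 0.01, fail to reject H₀.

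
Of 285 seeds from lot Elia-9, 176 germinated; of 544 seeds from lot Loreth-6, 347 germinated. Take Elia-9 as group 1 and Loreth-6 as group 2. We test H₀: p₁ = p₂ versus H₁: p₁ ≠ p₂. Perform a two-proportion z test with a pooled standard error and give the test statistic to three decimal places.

p̂₁ = 176/285 = 0.61754, p̂₂ = 347/544 = 0.63787.
Pooled p̂ = (176+347)/(285+544) = 523/829 = 0.63088.
SE = √(p̂(1−p̂)(1/n₁+1/n₂)) = √(0.63088·0.36912·0.00534701) = √(0.00124516) = 0.03529.
z = (0.61754 − 0.63787)/0.03529 = -0.02033/0.03529 = -0.576.

z = -0.576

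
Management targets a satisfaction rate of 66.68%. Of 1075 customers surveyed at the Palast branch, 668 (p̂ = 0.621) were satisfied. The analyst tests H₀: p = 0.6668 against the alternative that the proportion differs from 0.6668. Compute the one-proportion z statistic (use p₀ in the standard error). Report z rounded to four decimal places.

z = -3.1583

p̂ = 668/1075 = 0.6213953.
Under H₀, SE = √(0.6668·0.3332/1075) = √(0.000206677) = 0.0143763.
z = (0.6213953 − 0.6668)/0.0143763 = -0.0454047/0.0143763 = -3.1583.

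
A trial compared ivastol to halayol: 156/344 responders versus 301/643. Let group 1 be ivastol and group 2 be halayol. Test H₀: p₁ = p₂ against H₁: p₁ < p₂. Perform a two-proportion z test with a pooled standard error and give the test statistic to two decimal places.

z = -0.44

p̂₁ = 156/344 = 0.4535, p̂₂ = 301/643 = 0.4681.
Pooled p̂ = (156+301)/(344+643) = 457/987 = 0.4630.
SE = √(p̂(1−p̂)(1/n₁+1/n₂)) = √(0.4630·0.5370·0.00446219) = √(0.00110944) = 0.0333.
z = (0.4535 − 0.4681)/0.0333 = -0.0146/0.0333 = -0.44.
p-value = P(Z < -0.439) ≈ 0.3302.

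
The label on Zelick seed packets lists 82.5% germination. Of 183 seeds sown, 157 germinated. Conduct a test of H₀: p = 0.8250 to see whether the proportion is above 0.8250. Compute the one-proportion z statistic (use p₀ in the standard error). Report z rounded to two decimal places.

p̂ = 157/183 ≈ 0.8579.
Under H₀, SE = √(0.825·0.175/183) = √(0.000788934) = 0.0281.
z = (0.8579 − 0.825)/0.0281 = 0.0329/0.0281 = 1.17.

z = 1.17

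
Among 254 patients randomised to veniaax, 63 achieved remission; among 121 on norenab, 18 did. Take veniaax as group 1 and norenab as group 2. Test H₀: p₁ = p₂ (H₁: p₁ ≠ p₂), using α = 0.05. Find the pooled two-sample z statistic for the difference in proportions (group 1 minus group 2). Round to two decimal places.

p̂₁ = 63/254 ≈ 0.2480, p̂₂ = 18/121 ≈ 0.1488.
Pooled p̂ = (63+18)/(254+121) = 81/375 = 0.2160.
SE = √(p̂(1−p̂)(1/n₁+1/n₂)) = √(0.2160·0.7840·0.0122015) = √(0.00206625) = 0.0455.
z = (0.2480 − 0.1488)/0.0455 = 0.0992/0.0455 = 2.18.
p-value = 2·P(Z > 2.184) ≈ 0.0290, so at α = 0.05 we reject H₀.

z = 2.18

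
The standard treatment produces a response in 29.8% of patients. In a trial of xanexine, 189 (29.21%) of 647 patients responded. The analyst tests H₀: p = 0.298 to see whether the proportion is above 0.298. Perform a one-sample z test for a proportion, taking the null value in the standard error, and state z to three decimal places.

z = -0.327

p̂ = 189/647 ≈ 0.29212.
SE = √(p₀(1−p₀)/n) = √(0.2092/647) = 0.01798.
z = (0.29212 − 0.298)/0.01798 = -0.00588/0.01798 = -0.327.
p-value = P(Z > -0.327) ≈ 0.6282.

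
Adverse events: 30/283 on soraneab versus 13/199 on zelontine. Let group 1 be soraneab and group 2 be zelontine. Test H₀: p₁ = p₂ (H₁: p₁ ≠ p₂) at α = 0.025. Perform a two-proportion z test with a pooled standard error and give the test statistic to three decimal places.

p̂₁ = 30/283 ≈ 0.10601, p̂₂ = 13/199 ≈ 0.06533.
Pooled p̂ = (30+13)/(283+199) = 43/482 = 0.08921.
SE = √(p̂(1−p̂)(1/n₁+1/n₂)) = √(0.08921·0.91079·0.00855869) = √(0.000695419) = 0.02637.
z = (0.10601 − 0.06533)/0.02637 = 0.04068/0.02637 = 1.543.
Two-sided p-value ≈ 2·Φ(−1.543) = 0.1229, so at α = 0.025 we fail to reject H₀.

z = 1.543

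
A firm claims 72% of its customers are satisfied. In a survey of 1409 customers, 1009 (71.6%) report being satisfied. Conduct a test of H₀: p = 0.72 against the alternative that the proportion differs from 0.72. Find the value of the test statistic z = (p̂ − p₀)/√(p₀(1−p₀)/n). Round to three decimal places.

p̂ = 1009/1409 ≈ 0.71611.
SE = √(p₀(1−p₀)/n) = √(0.2016/1409) = 0.01196.
z = (0.71611 − 0.72)/0.01196 = -0.00389/0.01196 = -0.325.
p-value = 2·P(Z > 0.325) ≈ 0.7451.

z = -0.325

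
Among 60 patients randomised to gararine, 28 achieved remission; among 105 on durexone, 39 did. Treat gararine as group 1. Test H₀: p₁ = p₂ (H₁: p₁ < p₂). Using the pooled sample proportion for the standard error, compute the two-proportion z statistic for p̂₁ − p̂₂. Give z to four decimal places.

z = 1.1983

p̂₁ = 28/60 ≈ 0.466667, p̂₂ = 39/105 ≈ 0.371429.
Pooled p̂ = (28+39)/(60+105) = 67/165 = 0.406061.
SE = √(0.241175 × 0.0261905) = 0.079476.
z = (0.466667 − 0.371429)/0.079476 = 0.095238/0.079476 = 1.1983.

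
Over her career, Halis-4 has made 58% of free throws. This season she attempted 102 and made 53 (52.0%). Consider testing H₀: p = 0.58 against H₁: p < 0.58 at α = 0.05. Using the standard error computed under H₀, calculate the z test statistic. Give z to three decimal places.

z = -1.236

p̂ = 53/102 ≈ 0.51961.
SE = √(p₀(1−p₀)/n) = √(0.2436/102) = 0.04887.
z = (0.51961 − 0.58)/0.04887 = -0.06039/0.04887 = -1.236.
p-value = P(Z < -1.236) ≈ 0.1083. With α = 0.05, fail to reject H₀.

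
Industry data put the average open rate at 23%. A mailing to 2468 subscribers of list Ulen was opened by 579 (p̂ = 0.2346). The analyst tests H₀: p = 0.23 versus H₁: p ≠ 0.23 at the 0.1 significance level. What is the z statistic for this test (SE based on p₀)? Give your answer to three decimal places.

z = 0.543

p̂ = 579/2468 ≈ 0.23460.
Under H₀, SE = √(0.23·0.77/2468) = √(7.17585e-05) = 0.00847.
z = (0.23460 − 0.23)/0.00847 = 0.00460/0.00847 = 0.543.
p-value = 2·P(Z > 0.543) ≈ 0.5869, so at α = 0.1 we fail to reject H₀.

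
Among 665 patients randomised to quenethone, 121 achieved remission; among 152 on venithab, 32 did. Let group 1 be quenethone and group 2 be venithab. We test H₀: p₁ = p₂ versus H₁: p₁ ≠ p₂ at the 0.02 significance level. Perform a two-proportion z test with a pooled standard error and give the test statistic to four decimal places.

z = -0.8146

p̂₁ = 121/665 = 0.181955, p̂₂ = 32/152 = 0.210526.
Pooled p̂ = (121+32)/(665+152) = 153/817 = 0.187271.
SE = √(p̂(1−p̂)(1/n₁+1/n₂)) = √(0.187271·0.812729·0.00808271) = √(0.00123019) = 0.035074.
z = (0.181955 − 0.210526)/0.035074 = -0.028571/0.035074 = -0.8146.
p-value = 2·P(Z > 0.815) ≈ 0.4153. With α = 0.02, fail to reject H₀.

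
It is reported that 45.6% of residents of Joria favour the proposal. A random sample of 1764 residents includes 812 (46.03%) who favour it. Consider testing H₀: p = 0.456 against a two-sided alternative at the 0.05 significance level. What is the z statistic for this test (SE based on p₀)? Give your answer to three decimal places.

z = 0.364

p̂ = 812/1764 ≈ 0.46032.
SE = √(p₀(1−p₀)/n) = √(0.24806/1764) = 0.01186.
z = (0.46032 − 0.456)/0.01186 = 0.00432/0.01186 = 0.364.
Two-sided p-value ≈ 2·Φ(−0.364) = 0.7158. With α = 0.05, fail to reject H₀.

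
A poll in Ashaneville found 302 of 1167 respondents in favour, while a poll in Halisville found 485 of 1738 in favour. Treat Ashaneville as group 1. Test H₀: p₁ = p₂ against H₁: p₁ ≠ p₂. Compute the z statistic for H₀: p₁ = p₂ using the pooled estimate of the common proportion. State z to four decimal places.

p̂₁ = 302/1167 ≈ 0.258783, p̂₂ = 485/1738 ≈ 0.279056.
Pooled p̂ = (302+485)/(1167+1738) = 787/2905 = 0.270912.
SE = √(0.197519 × 0.00143227) = 0.016820.
z = (0.258783 − 0.279056)/0.016820 = -0.020273/0.016820 = -1.2053.
Two-sided p-value ≈ 2·Φ(−1.205) = 0.2281.

z = -1.2053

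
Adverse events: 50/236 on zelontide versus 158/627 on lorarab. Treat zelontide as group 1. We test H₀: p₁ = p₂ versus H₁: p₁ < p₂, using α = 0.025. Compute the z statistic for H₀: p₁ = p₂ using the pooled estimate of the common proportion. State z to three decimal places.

z = -1.229

p̂₁ = 50/236 = 0.21186, p̂₂ = 158/627 = 0.25199.
Pooled p̂ = (50+158)/(236+627) = 208/863 = 0.24102.
SE = √(0.182929 × 0.00583218) = 0.03266.
z = (0.21186 − 0.25199)/0.03266 = -0.04013/0.03266 = -1.229.
p-value = P(Z < -1.229) ≈ 0.1096; since p > α = 0.025, fail to reject H₀.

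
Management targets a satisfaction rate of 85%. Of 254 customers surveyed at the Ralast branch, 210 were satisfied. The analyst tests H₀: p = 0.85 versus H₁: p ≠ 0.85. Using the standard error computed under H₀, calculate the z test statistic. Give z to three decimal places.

p̂ = 210/254 ≈ 0.82677.
Standard error under H₀: √(0.85×0.15/254) = 0.02240.
z = (0.82677 − 0.85)/0.02240 = -0.02323/0.02240 = -1.037.

z = -1.037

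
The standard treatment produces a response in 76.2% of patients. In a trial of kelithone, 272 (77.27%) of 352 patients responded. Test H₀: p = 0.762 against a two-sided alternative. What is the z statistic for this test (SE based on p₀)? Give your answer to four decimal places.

z = 0.4726

p̂ = 272/352 = 0.772727.
Under H₀, SE = √(0.762·0.238/352) = √(0.000515216) = 0.022698.
z = (0.772727 − 0.762)/0.022698 = 0.010727/0.022698 = 0.4726.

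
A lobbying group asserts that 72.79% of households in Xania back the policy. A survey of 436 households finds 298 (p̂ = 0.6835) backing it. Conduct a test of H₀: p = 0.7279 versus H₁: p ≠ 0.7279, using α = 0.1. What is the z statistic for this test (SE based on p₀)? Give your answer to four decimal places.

z = -2.0838

p̂ = 298/436 = 0.683486.
SE = √(p₀(1−p₀)/n) = √(0.19806/436) = 0.021314.
z = (0.683486 − 0.7279)/0.021314 = -0.044414/0.021314 = -2.0838.
Two-sided p-value ≈ 2·Φ(−2.084) = 0.0372. With α = 0.1, reject H₀.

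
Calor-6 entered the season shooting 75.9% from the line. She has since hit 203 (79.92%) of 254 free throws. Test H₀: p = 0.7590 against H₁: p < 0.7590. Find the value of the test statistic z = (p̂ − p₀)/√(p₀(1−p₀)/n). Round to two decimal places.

p̂ = 203/254 = 0.7992.
Under H₀, SE = √(0.759·0.241/254) = √(0.000720154) = 0.0268.
z = (0.7992 − 0.759)/0.0268 = 0.0402/0.0268 = 1.50.
p-value = P(Z < 1.498) ≈ 0.9330.

z = 1.50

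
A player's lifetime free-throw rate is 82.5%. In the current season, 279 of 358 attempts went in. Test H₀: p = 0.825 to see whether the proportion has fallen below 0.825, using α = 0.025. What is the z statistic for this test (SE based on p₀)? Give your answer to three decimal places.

p̂ = 279/358 ≈ 0.77933.
Standard error under H₀: √(0.825×0.175/358) = 0.02008.
z = (0.77933 − 0.825)/0.02008 = -0.04567/0.02008 = -2.274.
p-value = P(Z < -2.274) ≈ 0.0115. With α = 0.025, reject H₀.

z = -2.274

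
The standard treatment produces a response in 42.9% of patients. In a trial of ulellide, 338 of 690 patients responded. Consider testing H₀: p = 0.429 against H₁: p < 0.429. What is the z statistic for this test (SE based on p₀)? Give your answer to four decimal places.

p̂ = 338/690 = 0.489855.
Standard error under H₀: √(0.429×0.571/690) = 0.018842.
z = (0.489855 − 0.429)/0.018842 = 0.060855/0.018842 = 3.2298.
p-value = P(Z < 3.230) ≈ 0.9994.

z = 3.2298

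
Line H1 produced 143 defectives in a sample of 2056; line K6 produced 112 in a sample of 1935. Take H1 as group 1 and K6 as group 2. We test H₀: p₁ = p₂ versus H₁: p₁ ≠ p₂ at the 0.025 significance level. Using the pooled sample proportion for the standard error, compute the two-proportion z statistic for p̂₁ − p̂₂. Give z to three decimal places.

p̂₁ = 143/2056 = 0.069553, p̂₂ = 112/1935 = 0.057881.
Pooled p̂ = (143+112)/(2056+1935) = 255/3991 = 0.063894.
SE = √(p̂(1−p̂)(1/n₁+1/n₂)) = √(0.063894·0.936106·0.00100318) = √(6.00014e-05) = 0.007746.
z = (0.069553 − 0.057881)/0.007746 = 0.011672/0.007746 = 1.507.
p-value = 2·P(Z > 1.507) ≈ 0.1319. With α = 0.025, fail to reject H₀.

z = 1.507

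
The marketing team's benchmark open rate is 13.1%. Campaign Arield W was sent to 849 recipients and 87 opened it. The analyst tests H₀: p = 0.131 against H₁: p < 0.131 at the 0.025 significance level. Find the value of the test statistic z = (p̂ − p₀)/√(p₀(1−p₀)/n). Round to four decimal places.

p̂ = 87/849 = 0.102473.
SE = √(p₀(1−p₀)/n) = √(0.11384/849) = 0.011580.
z = (0.102473 − 0.131)/0.011580 = -0.028527/0.011580 = -2.4635.
p-value = P(Z < -2.464) ≈ 0.0069. With α = 0.025, reject H₀.

z = -2.4635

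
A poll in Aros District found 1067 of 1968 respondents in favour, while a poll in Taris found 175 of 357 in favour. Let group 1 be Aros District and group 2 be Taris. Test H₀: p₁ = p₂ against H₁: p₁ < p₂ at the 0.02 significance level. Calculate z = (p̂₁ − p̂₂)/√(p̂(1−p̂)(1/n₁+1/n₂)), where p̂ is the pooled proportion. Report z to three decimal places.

p̂₁ = 1067/1968 = 0.54217, p̂₂ = 175/357 = 0.49020.
Pooled p̂ = (1067+175)/(1968+357) = 1242/2325 = 0.53419.
SE = √(p̂(1−p̂)(1/n₁+1/n₂)) = √(0.53419·0.46581·0.00330925) = √(0.000823443) = 0.02870.
z = (0.54217 − 0.49020)/0.02870 = 0.05197/0.02870 = 1.811.
p-value = P(Z < 1.811) ≈ 0.9650; since p > α = 0.02, fail to reject H₀.

z = 1.811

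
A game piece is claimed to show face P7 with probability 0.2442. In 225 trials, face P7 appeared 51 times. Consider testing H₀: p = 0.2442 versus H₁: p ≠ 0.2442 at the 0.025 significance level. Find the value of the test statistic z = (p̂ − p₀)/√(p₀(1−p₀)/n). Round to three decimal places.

p̂ = 51/225 ≈ 0.22667.
SE = √(p₀(1−p₀)/n) = √(0.18457/225) = 0.02864.
z = (0.22667 − 0.2442)/0.02864 = -0.01753/0.02864 = -0.612.
p-value = 2·P(Z > 0.612) ≈ 0.5404. With α = 0.025, fail to reject H₀.

z = -0.612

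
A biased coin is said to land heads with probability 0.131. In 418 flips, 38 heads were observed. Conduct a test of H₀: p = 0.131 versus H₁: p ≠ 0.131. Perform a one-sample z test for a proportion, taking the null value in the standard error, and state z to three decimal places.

z = -2.429

p̂ = 38/418 = 0.090909.
Standard error under H₀: √(0.131×0.869/418) = 0.016503.
z = (0.090909 − 0.131)/0.016503 = -0.040091/0.016503 = -2.429.
Two-sided p-value ≈ 2·Φ(−2.429) = 0.0151.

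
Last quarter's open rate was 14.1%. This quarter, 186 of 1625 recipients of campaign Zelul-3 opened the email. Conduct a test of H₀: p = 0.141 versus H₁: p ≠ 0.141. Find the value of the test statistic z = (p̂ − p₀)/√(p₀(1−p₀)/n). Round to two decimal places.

z = -3.07

p̂ = 186/1625 = 0.114462.
Under H₀, SE = √(0.141·0.859/1625) = √(7.45348e-05) = 0.008633.
z = (0.114462 − 0.141)/0.008633 = -0.026538/0.008633 = -3.07.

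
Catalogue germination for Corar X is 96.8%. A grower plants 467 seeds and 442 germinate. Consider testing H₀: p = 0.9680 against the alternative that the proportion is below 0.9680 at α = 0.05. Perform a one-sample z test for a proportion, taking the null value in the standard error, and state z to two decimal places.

p̂ = 442/467 = 0.94647.
Under H₀, SE = √(0.968·0.032/467) = √(6.63298e-05) = 0.00814.
z = (0.94647 − 0.968)/0.00814 = -0.02153/0.00814 = -2.64.
p-value = P(Z < -2.644) ≈ 0.0041. With α = 0.05, reject H₀.

z = -2.64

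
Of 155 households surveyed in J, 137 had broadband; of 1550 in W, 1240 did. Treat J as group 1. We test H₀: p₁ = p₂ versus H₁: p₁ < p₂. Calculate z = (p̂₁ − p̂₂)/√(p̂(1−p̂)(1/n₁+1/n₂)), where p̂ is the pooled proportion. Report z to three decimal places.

z = 2.526

p̂₁ = 137/155 ≈ 0.883871, p̂₂ = 1240/1550 ≈ 0.800000.
Pooled p̂ = (137+1240)/(155+1550) = 1377/1705 = 0.807625.
SE = √(0.155367 × 0.00709677) = 0.033205.
z = (0.883871 − 0.800000)/0.033205 = 0.083871/0.033205 = 2.526.
p-value = P(Z < 2.526) ≈ 0.9942.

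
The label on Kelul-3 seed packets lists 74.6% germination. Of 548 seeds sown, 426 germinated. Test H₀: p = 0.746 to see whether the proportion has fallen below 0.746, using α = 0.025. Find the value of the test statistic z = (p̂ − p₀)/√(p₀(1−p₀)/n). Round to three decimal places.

p̂ = 426/548 ≈ 0.77737.
Under H₀, SE = √(0.746·0.254/548) = √(0.000345774) = 0.01859.
z = (0.77737 − 0.746)/0.01859 = 0.03137/0.01859 = 1.687.
p-value = P(Z < 1.687) ≈ 0.9542. With α = 0.025, fail to reject H₀.

z = 1.687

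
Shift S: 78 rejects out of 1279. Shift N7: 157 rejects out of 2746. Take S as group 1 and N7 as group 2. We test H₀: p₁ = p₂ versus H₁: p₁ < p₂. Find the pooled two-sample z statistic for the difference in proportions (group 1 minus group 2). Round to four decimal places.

z = 0.4801

p̂₁ = 78/1279 = 0.060985, p̂₂ = 157/2746 = 0.057174.
Pooled p̂ = (78+157)/(1279+2746) = 235/4025 = 0.058385.
SE = √(0.0549763 × 0.00114603) = 0.007938.
z = (0.060985 − 0.057174)/0.007938 = 0.003811/0.007938 = 0.4801.
p-value = P(Z < 0.480) ≈ 0.6844.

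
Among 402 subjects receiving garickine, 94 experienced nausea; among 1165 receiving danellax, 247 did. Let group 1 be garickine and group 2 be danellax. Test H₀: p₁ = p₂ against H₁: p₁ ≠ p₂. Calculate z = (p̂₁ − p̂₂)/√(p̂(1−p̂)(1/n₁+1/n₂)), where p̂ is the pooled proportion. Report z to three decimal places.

z = 0.914

p̂₁ = 94/402 ≈ 0.23383, p̂₂ = 247/1165 ≈ 0.21202.
Pooled p̂ = (94+247)/(402+1165) = 341/1567 = 0.21761.
SE = √(0.170258 × 0.00334593) = 0.02387.
z = (0.23383 − 0.21202)/0.02387 = 0.02181/0.02387 = 0.914.
Two-sided p-value ≈ 2·Φ(−0.914) = 0.3607.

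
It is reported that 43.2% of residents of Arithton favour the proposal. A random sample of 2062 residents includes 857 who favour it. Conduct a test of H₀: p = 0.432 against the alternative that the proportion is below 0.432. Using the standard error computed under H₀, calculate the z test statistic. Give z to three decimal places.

p̂ = 857/2062 ≈ 0.415616.
Under H₀, SE = √(0.432·0.568/2062) = √(0.000118999) = 0.010909.
z = (0.415616 − 0.432)/0.010909 = -0.016384/0.010909 = -1.502.
p-value = P(Z < -1.502) ≈ 0.0666.

z = -1.502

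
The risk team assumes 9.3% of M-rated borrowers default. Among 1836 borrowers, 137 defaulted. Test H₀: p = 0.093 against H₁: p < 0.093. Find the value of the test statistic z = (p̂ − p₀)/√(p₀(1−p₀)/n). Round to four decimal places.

p̂ = 137/1836 = 0.074619.
Under H₀, SE = √(0.093·0.907/1836) = √(4.59428e-05) = 0.006778.
z = (0.074619 − 0.093)/0.006778 = -0.018381/0.006778 = -2.7119.
p-value = P(Z < -2.712) ≈ 0.0033.

z = -2.7119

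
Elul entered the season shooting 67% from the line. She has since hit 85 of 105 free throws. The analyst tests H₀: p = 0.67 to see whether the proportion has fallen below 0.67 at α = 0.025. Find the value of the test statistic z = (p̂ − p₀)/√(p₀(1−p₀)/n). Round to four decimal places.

p̂ = 85/105 = 0.809524.
SE = √(p₀(1−p₀)/n) = √(0.2211/105) = 0.045888.
z = (0.809524 − 0.67)/0.045888 = 0.139524/0.045888 = 3.0405.
p-value = P(Z < 3.041) ≈ 0.9988; since p > α = 0.025, fail to reject H₀.

z = 3.0405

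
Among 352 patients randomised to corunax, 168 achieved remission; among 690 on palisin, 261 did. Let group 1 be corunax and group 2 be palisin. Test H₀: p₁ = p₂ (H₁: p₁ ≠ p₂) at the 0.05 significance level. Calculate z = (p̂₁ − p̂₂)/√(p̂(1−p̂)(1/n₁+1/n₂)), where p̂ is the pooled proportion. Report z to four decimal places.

z = 3.0716

p̂₁ = 168/352 = 0.477273, p̂₂ = 261/690 = 0.378261.
Pooled p̂ = (168+261)/(352+690) = 429/1042 = 0.411708.
SE = √(0.242205 × 0.00429018) = 0.032235.
z = (0.477273 − 0.378261)/0.032235 = 0.099012/0.032235 = 3.0716.
Two-sided p-value ≈ 2·Φ(−3.072) = 0.0021. With α = 0.05, reject H₀.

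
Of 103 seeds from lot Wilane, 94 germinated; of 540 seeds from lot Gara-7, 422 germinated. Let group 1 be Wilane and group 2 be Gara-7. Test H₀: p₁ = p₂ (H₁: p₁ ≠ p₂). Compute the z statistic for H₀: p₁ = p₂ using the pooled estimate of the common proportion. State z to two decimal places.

z = 3.06

p̂₁ = 94/103 ≈ 0.9126, p̂₂ = 422/540 ≈ 0.7815.
Pooled p̂ = (94+422)/(103+540) = 516/643 = 0.8025.
SE = √(0.158501 × 0.0115606) = 0.0428.
z = (0.9126 − 0.7815)/0.0428 = 0.1311/0.0428 = 3.06.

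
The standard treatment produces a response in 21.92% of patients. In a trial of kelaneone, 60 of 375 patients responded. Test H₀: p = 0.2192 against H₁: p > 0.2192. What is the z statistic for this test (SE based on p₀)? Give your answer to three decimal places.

z = -2.771

p̂ = 60/375 ≈ 0.160000.
Under H₀, SE = √(0.2192·0.7808/375) = √(0.000456404) = 0.021364.
z = (0.160000 − 0.2192)/0.021364 = -0.059200/0.021364 = -2.771.
p-value = P(Z > -2.771) ≈ 0.9972.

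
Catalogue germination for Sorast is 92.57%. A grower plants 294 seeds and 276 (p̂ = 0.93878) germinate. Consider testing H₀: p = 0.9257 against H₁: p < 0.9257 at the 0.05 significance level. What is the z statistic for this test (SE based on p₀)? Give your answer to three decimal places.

z = 0.855

p̂ = 276/294 = 0.93878.
SE = √(p₀(1−p₀)/n) = √(0.06878/294) = 0.01530.
z = (0.93878 − 0.9257)/0.01530 = 0.01308/0.01530 = 0.855.
p-value = P(Z < 0.855) ≈ 0.8037. With α = 0.05, fail to reject H₀.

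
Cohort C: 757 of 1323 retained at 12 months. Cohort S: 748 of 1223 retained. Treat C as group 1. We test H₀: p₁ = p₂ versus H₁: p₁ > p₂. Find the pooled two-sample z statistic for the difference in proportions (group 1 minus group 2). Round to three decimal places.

p̂₁ = 757/1323 ≈ 0.57218, p̂₂ = 748/1223 ≈ 0.61161.
Pooled p̂ = (757+748)/(1323+1223) = 1505/2546 = 0.59112.
SE = √(p̂(1−p̂)(1/n₁+1/n₂)) = √(0.59112·0.40888·0.00157352) = √(0.000380314) = 0.01950.
z = (0.57218 − 0.61161)/0.01950 = -0.03943/0.01950 = -2.022.

z = -2.022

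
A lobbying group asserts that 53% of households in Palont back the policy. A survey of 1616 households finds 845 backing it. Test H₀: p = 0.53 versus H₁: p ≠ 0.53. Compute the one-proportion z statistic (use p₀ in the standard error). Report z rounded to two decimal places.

p̂ = 845/1616 = 0.5229.
Under H₀, SE = √(0.53·0.47/1616) = √(0.000154146) = 0.0124.
z = (0.5229 − 0.53)/0.0124 = -0.0071/0.0124 = -0.57.
p-value = 2·P(Z > 0.572) ≈ 0.5672.

z = -0.57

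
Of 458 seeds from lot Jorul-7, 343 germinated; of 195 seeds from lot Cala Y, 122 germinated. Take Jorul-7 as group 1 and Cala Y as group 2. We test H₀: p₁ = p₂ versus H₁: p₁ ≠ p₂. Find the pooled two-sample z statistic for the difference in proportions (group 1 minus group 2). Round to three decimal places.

z = 3.184

p̂₁ = 343/458 = 0.74891, p̂₂ = 122/195 = 0.62564.
Pooled p̂ = (343+122)/(458+195) = 465/653 = 0.71210.
SE = √(p̂(1−p̂)(1/n₁+1/n₂)) = √(0.71210·0.28790·0.00731161) = √(0.00149899) = 0.03872.
z = (0.74891 − 0.62564)/0.03872 = 0.12327/0.03872 = 3.184.
p-value = 2·P(Z > 3.184) ≈ 0.0015.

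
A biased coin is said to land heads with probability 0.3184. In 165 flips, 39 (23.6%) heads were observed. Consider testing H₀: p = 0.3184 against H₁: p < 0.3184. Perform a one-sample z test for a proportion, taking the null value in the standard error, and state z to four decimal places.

p̂ = 39/165 = 0.236364.
Under H₀, SE = √(0.3184·0.6816/165) = √(0.00131528) = 0.036267.
z = (0.236364 − 0.3184)/0.036267 = -0.082036/0.036267 = -2.2620.
p-value = P(Z < -2.262) ≈ 0.0118.

z = -2.2620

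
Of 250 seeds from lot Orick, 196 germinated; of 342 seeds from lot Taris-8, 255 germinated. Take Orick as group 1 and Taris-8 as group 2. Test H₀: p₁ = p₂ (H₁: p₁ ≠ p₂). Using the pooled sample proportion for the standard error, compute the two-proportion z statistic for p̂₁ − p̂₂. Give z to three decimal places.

z = 1.083

p̂₁ = 196/250 ≈ 0.78400, p̂₂ = 255/342 ≈ 0.74561.
Pooled p̂ = (196+255)/(250+342) = 451/592 = 0.76182.
SE = √(p̂(1−p̂)(1/n₁+1/n₂)) = √(0.76182·0.23818·0.00692398) = √(0.00125634) = 0.03544.
z = (0.78400 − 0.74561)/0.03544 = 0.03839/0.03544 = 1.083.
Two-sided p-value ≈ 2·Φ(−1.083) = 0.2788.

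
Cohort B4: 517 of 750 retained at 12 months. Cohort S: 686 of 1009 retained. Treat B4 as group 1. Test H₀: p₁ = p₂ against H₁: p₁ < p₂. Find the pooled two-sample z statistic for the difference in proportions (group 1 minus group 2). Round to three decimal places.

p̂₁ = 517/750 ≈ 0.689333, p̂₂ = 686/1009 ≈ 0.679881.
Pooled p̂ = (517+686)/(750+1009) = 1203/1759 = 0.683911.
SE = √(0.216177 × 0.00232441) = 0.022416.
z = (0.689333 − 0.679881)/0.022416 = 0.009452/0.022416 = 0.422.

z = 0.422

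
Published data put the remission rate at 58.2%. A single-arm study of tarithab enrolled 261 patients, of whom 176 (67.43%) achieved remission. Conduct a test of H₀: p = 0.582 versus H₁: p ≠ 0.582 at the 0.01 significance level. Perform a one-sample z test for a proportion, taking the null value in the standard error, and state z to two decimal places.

p̂ = 176/261 ≈ 0.67433.
SE = √(p₀(1−p₀)/n) = √(0.24328/261) = 0.03053.
z = (0.67433 − 0.582)/0.03053 = 0.09233/0.03053 = 3.02.
Two-sided p-value ≈ 2·Φ(−3.024) = 0.0025. With α = 0.01, reject H₀.

z = 3.02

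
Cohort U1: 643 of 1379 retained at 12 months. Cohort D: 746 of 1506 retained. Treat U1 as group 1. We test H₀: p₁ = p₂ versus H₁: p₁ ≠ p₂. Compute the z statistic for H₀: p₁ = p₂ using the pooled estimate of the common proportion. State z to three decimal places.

p̂₁ = 643/1379 = 0.46628, p̂₂ = 746/1506 = 0.49535.
Pooled p̂ = (643+746)/(1379+1506) = 1389/2885 = 0.48146.
SE = √(0.249656 × 0.00138917) = 0.01862.
z = (0.46628 − 0.49535)/0.01862 = -0.02907/0.01862 = -1.561.
Two-sided p-value ≈ 2·Φ(−1.561) = 0.1185.

z = -1.561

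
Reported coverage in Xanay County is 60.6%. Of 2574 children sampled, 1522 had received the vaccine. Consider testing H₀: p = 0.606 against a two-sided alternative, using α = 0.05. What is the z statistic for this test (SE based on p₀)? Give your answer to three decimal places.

p̂ = 1522/2574 = 0.591298.
SE = √(p₀(1−p₀)/n) = √(0.23876/2574) = 0.009631.
z = (0.591298 − 0.606)/0.009631 = -0.014702/0.009631 = -1.527.
Two-sided p-value ≈ 2·Φ(−1.527) = 0.1269; since p > α = 0.05, fail to reject H₀.

z = -1.527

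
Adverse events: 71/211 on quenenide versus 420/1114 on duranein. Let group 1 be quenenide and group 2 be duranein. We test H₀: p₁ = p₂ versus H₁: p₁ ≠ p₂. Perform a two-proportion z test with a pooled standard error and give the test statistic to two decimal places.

p̂₁ = 71/211 = 0.3365, p̂₂ = 420/1114 = 0.3770.
Pooled p̂ = (71+420)/(211+1114) = 491/1325 = 0.3706.
SE = √(0.233247 × 0.005637) = 0.0363.
z = (0.3365 − 0.3770)/0.0363 = -0.0405/0.0363 = -1.12.

z = -1.12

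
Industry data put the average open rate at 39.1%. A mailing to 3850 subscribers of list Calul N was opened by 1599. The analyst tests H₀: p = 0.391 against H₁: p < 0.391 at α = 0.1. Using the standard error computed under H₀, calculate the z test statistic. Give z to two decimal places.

p̂ = 1599/3850 ≈ 0.41532.
Under H₀, SE = √(0.391·0.609/3850) = √(6.18491e-05) = 0.00786.
z = (0.41532 − 0.391)/0.00786 = 0.02432/0.00786 = 3.09.
p-value = P(Z < 3.093) ≈ 0.9990. With α = 0.1, fail to reject H₀.

z = 3.09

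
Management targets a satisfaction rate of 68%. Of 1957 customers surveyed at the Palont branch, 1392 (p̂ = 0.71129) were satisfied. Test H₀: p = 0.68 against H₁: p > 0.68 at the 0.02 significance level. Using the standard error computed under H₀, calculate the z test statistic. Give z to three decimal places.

z = 2.968

p̂ = 1392/1957 = 0.711293.
Standard error under H₀: √(0.68×0.32/1957) = 0.010545.
z = (0.711293 − 0.68)/0.010545 = 0.031293/0.010545 = 2.968.
p-value = P(Z > 2.968) ≈ 0.0015. With α = 0.02, reject H₀.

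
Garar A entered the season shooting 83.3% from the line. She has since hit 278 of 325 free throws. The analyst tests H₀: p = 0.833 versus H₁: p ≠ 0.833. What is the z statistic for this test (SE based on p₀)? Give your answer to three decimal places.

p̂ = 278/325 ≈ 0.85538.
Under H₀, SE = √(0.833·0.167/325) = √(0.000428034) = 0.02069.
z = (0.85538 − 0.833)/0.02069 = 0.02238/0.02069 = 1.082.
p-value = 2·P(Z > 1.082) ≈ 0.2793.

z = 1.082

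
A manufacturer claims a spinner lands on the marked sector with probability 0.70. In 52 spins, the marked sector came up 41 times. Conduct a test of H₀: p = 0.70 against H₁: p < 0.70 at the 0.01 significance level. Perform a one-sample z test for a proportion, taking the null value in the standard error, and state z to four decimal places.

z = 1.3920

p̂ = 41/52 ≈ 0.788462.
Standard error under H₀: √(0.7×0.3/52) = 0.063549.
z = (0.788462 − 0.7)/0.063549 = 0.088462/0.063549 = 1.3920.
p-value = P(Z < 1.392) ≈ 0.9180. With α = 0.01, fail to reject H₀.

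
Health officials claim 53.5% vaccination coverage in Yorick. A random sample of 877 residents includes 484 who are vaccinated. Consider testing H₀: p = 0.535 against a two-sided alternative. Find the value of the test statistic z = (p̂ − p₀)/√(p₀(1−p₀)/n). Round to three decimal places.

z = 1.002

p̂ = 484/877 = 0.55188.
Standard error under H₀: √(0.535×0.465/877) = 0.01684.
z = (0.55188 − 0.535)/0.01684 = 0.01688/0.01684 = 1.002.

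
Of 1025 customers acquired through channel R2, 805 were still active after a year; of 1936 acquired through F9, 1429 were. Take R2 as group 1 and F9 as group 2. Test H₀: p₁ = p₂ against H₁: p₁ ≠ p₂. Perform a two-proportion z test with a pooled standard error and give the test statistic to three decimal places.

p̂₁ = 805/1025 ≈ 0.785366, p̂₂ = 1429/1936 ≈ 0.738120.
Pooled p̂ = (805+1429)/(1025+1936) = 2234/2961 = 0.754475.
SE = √(p̂(1−p̂)(1/n₁+1/n₂)) = √(0.754475·0.245525·0.00149214) = √(0.000276408) = 0.016626.
z = (0.785366 − 0.738120)/0.016626 = 0.047246/0.016626 = 2.842.

z = 2.842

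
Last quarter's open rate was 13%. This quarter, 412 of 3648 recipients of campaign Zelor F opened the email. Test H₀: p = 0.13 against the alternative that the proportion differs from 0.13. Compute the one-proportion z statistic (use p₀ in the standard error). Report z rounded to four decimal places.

p̂ = 412/3648 = 0.11293860.
Standard error under H₀: √(0.13×0.87/3648) = 0.00556806.
z = (0.11293860 − 0.13)/0.00556806 = -0.01706140/0.00556806 = -3.0642.
Two-sided p-value ≈ 2·Φ(−3.064) = 0.0022.

z = -3.0642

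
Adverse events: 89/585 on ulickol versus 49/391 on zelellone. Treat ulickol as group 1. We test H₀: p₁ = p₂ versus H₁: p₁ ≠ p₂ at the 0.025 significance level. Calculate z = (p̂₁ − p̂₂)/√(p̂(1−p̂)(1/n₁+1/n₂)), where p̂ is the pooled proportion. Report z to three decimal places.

z = 1.178

p̂₁ = 89/585 ≈ 0.15214, p̂₂ = 49/391 ≈ 0.12532.
Pooled p̂ = (89+49)/(585+391) = 138/976 = 0.14139.
SE = √(0.121401 × 0.00426695) = 0.02276.
z = (0.15214 − 0.12532)/0.02276 = 0.02682/0.02276 = 1.178.
p-value = 2·P(Z > 1.178) ≈ 0.2387; since p > α = 0.025, fail to reject H₀.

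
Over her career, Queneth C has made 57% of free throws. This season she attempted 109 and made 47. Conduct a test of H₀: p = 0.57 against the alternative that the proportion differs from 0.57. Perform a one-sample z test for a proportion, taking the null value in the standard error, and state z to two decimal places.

z = -2.93

p̂ = 47/109 = 0.4312.
Under H₀, SE = √(0.57·0.43/109) = √(0.00224862) = 0.0474.
z = (0.4312 − 0.57)/0.0474 = -0.1388/0.0474 = -2.93.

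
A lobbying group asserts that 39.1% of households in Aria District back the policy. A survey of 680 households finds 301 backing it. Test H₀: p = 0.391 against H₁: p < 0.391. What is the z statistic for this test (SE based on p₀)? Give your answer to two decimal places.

z = 2.76

p̂ = 301/680 ≈ 0.4426.
Standard error under H₀: √(0.391×0.609/680) = 0.0187.
z = (0.4426 − 0.391)/0.0187 = 0.0516/0.0187 = 2.76.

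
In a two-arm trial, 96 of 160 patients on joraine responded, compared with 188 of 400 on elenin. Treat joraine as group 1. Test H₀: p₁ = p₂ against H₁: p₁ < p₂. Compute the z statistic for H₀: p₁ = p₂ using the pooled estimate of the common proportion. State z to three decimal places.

z = 2.780

p̂₁ = 96/160 = 0.60000, p̂₂ = 188/400 = 0.47000.
Pooled p̂ = (96+188)/(160+400) = 284/560 = 0.50714.
SE = √(0.249949 × 0.00875) = 0.04677.
z = (0.60000 − 0.47000)/0.04677 = 0.13000/0.04677 = 2.780.
p-value = P(Z < 2.780) ≈ 0.9973.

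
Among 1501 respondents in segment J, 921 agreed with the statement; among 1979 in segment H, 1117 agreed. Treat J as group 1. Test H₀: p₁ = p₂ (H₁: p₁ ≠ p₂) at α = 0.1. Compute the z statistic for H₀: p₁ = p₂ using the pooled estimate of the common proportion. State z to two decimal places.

p̂₁ = 921/1501 = 0.61359, p̂₂ = 1117/1979 = 0.56443.
Pooled p̂ = (921+1117)/(1501+1979) = 2038/3480 = 0.58563.
SE = √(p̂(1−p̂)(1/n₁+1/n₂)) = √(0.58563·0.41437·0.00117153) = √(0.000284291) = 0.01686.
z = (0.61359 − 0.56443)/0.01686 = 0.04916/0.01686 = 2.92.
Two-sided p-value ≈ 2·Φ(−2.916) = 0.0035; since p < α = 0.1, reject H₀.

z = 2.92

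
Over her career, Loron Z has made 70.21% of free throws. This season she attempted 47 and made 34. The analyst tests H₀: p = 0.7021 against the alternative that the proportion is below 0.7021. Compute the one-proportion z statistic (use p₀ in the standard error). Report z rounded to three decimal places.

p̂ = 34/47 = 0.72340.
Under H₀, SE = √(0.7021·0.2979/47) = √(0.00445012) = 0.06671.
z = (0.72340 − 0.7021)/0.06671 = 0.02130/0.06671 = 0.319.
p-value = P(Z < 0.319) ≈ 0.6253.

z = 0.319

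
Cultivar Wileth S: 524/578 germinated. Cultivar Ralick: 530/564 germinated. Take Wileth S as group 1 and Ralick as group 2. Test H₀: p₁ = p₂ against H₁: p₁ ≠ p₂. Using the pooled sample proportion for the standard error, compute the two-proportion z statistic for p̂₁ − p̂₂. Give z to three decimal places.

z = -2.100

p̂₁ = 524/578 ≈ 0.906574, p̂₂ = 530/564 ≈ 0.939716.
Pooled p̂ = (524+530)/(578+564) = 1054/1142 = 0.922942.
SE = √(p̂(1−p̂)(1/n₁+1/n₂)) = √(0.922942·0.077058·0.00350315) = √(0.000249144) = 0.015784.
z = (0.906574 − 0.939716)/0.015784 = -0.033142/0.015784 = -2.100.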